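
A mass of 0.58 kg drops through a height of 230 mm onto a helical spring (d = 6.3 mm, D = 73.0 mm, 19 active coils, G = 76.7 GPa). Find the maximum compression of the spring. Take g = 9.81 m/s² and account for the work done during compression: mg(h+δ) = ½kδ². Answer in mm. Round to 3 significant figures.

38.7 mm

k = Gd⁴/(8D³N_a) = (76.7×10³)(6.3⁴)/(8·73.0³·19) = 2.0434 N/mm
W = mg = 0.58 × 9.81 = 5.6898 N
½kδ² − Wδ − Wh = 0 → δ = (W + √(W² + 2kWh))/k
δ = (5.6898 + √(32.374 + 5348.11))/2.0434 = (5.6898 + 73.352)/2.0434 = 38.682 mm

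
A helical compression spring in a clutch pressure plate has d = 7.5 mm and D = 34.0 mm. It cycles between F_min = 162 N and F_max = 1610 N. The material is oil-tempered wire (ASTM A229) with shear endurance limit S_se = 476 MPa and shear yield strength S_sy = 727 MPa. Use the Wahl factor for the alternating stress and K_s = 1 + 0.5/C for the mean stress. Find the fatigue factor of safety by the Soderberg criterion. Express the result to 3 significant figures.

C = D/d = 34.0/7.5 = 4.5333; K_W = (4C−1)/(4C−4)+0.615/C = 1.3479; K_s = 1+0.5/C = 1.1103
F_a = (F_max−F_min)/2 = 724 N; F_m = (F_max+F_min)/2 = 886 N
τ_a = K_W·8F_aD/(πd³) = 1.3479 × 148.58 = 200.28 MPa
τ_m = K_s·8F_mD/(πd³) = 1.1103 × 181.83 = 201.89 MPa
Soderberg: 1/n_f = τ_a/S_se + τ_m/S_sy = 200.28/476 + 201.89/727 = 0.42076 + 0.27770 = 0.69846
n_f = 1/0.69846 = 1.432

1.43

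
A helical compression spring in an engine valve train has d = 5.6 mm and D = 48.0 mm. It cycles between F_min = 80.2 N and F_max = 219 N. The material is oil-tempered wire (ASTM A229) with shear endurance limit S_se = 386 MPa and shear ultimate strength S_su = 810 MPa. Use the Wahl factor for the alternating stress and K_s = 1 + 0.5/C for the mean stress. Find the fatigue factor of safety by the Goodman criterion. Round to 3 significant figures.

3.54

C = D/d = 48.0/5.6 = 8.5714; K_W = (4C−1)/(4C−4)+0.615/C = 1.1708; K_s = 1+0.5/C = 1.0583
F_a = (F_max−F_min)/2 = 69.4 N; F_m = (F_max+F_min)/2 = 149.6 N
τ_a = K_W·8F_aD/(πd³) = 1.1708 × 48.303 = 56.554 MPa
τ_m = K_s·8F_mD/(πd³) = 1.0583 × 104.12 = 110.2 MPa
Goodman: 1/n_f = τ_a/S_se + τ_m/S_su = 56.554/386 + 110.2/810 = 0.14651 + 0.13605 = 0.28256
n_f = 1/0.28256 = 3.539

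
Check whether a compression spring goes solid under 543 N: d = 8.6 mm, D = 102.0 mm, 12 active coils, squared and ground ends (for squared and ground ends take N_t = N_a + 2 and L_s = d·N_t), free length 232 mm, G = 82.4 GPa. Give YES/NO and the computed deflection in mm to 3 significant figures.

YES, δ = 123 mm

k = Gd⁴/(8D³N_a) = (82.4×10³)(8.6⁴)/(8·102.0³·12) = 4.4243 N/mm
N_t = 14; L_s = 8.6·14 = 120.4 mm; δ_solid = L₀ − L_s = 232 − 120.4 = 111.6 mm
δ = F/k = 543/4.4243 = 122.73 mm
δ ≥ δ_solid → spring goes solid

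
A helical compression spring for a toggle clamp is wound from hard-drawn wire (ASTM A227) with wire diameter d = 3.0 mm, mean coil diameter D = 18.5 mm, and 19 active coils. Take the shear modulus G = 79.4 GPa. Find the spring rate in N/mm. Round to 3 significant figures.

k = Gd⁴/(8D³N_a) = (79.4×10³ × 3.0⁴) / (8 × 18.5³ × 19)
  = 6.4314e+06 / 962407 = 6.6826 N/mm

6.68 N/mm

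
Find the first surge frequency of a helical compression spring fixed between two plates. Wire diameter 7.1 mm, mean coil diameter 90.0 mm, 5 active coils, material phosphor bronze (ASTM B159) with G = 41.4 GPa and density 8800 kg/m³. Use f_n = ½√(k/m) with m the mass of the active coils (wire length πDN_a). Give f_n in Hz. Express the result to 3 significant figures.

k = Gd⁴/(8D³N_a) = (41.4×10³)(7.1⁴)/(8·90.0³·5) = 3.6078 N/mm = 3607.8 N/m
Wire length L = πDN_a = π·90.0·5 = 1413.7 mm
m = ρ·(πd²/4)·L = 8800 × 39.592×10⁻⁶ m² × 1.4137 m = 0.49255 kg
f_n = ½√(k/m) = 0.5·√(3607.8/0.49255) = 0.5·√(7324.8) = 42.792 Hz

42.8 Hz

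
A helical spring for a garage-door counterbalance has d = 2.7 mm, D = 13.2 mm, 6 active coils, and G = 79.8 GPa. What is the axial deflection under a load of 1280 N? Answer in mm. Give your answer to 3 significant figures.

33.3 mm

k = Gd⁴/(8D³N_a) = (79.8×10³)(2.7⁴)/(8·13.2³·6) = 38.414 N/mm
δ = F/k = 1280 / 38.414 = 33.321 mm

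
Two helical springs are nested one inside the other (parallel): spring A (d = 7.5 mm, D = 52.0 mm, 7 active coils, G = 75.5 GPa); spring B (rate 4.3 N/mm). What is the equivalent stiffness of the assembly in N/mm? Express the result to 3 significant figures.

k_A = Gd⁴/(8D³N_a) = (75.5×10³)(7.5⁴)/(8·52.0³·7) = 30.338 N/mm
Parallel: k_eq = 30.338 + 4.3 = 34.638 N/mm

34.6 N/mm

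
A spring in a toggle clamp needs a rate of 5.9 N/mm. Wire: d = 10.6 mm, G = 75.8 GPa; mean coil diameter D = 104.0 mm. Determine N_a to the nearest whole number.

N_a = Gd⁴/(8D³k) = (75.8×10³ × 10.6⁴)/(8 × 104.0³ × 5.9)
    = 9.56958e+08 / 5.30936e+07 = 18.02 → 18 coils

18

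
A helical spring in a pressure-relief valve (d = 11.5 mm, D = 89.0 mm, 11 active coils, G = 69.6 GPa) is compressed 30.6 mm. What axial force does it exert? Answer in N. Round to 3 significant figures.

600 N

k = Gd⁴/(8D³N_a) = (69.6×10³)(11.5⁴)/(8·89.0³·11) = 19.622 N/mm
F = k·δ = 19.622 × 30.6 = 600.44 N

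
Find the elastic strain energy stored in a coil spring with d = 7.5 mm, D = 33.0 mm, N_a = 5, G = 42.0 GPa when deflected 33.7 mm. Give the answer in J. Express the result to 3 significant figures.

k = Gd⁴/(8D³N_a) = (42.0×10³)(7.5⁴)/(8·33.0³·5) = 92.447 N/mm
U = ½kδ² = 0.5 × 92.447 × 33.7² = 52496 N·mm = 52.496 J

52.5 J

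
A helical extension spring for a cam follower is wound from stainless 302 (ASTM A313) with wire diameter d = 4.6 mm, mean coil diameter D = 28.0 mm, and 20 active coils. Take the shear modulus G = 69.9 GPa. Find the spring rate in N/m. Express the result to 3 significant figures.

8910 N/m

k = Gd⁴/(8D³N_a) = (69.9×10³ × 4.6⁴) / (8 × 28.0³ × 20)
  = 3.12974e+07 / 3.51232e+06 = 8.9108 N/mm = 8910.8 N/m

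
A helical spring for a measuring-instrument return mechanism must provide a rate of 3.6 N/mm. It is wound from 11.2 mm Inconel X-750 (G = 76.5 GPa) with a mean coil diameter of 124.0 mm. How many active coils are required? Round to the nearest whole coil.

22

N_a = Gd⁴/(8D³k) = (76.5×10³ × 11.2⁴)/(8 × 124.0³ × 3.6)
    = 1.20374e+09 / 5.49108e+07 = 21.92 → 22 coils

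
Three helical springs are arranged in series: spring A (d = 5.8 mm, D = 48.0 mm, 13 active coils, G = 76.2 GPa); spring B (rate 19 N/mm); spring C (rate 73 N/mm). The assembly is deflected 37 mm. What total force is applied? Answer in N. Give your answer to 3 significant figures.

k_A = Gd⁴/(8D³N_a) = (76.2×10³)(5.8⁴)/(8·48.0³·13) = 7.4974 N/mm
Series: 1/k_eq = 1/7.4974 + 1/19 + 1/73 = 0.19971; k_eq = 5.0073 N/mm
F = k_eq·δ = 5.0073·37 = 185.27 N

185 N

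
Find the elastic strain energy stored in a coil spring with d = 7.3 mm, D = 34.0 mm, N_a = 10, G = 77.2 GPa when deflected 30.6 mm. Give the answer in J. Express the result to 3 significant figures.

k = Gd⁴/(8D³N_a) = (77.2×10³)(7.3⁴)/(8·34.0³·10) = 69.724 N/mm
U = ½kδ² = 0.5 × 69.724 × 30.6² = 32643 N·mm = 32.643 J

32.6 J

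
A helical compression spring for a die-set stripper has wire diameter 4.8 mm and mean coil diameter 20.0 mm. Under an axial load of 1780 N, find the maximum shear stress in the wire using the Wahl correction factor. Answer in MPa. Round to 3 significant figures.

1130 MPa

Spring index C = D/d = 20.0/4.8 = 4.1667
K_W = (4C−1)/(4C−4) + 0.615/C = 15.667/12.667 + 0.1476 = 1.3844
τ₀ = 8FD/(πd³) = 8·1780·20.0/(π·4.8³) = 284800/347.44 = 819.72 MPa
τ_max = K·τ₀ = 1.3844 × 819.72 = 1134.9 MPa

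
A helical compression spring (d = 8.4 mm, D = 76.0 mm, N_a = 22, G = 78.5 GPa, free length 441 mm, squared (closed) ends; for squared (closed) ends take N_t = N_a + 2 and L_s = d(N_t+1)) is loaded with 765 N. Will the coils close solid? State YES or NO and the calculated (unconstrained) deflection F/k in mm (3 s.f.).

NO, δ = 151 mm

k = Gd⁴/(8D³N_a) = (78.5×10³)(8.4⁴)/(8·76.0³·22) = 5.0586 N/mm
N_t = 24; L_s = 8.4·25 = 210 mm; δ_solid = L₀ − L_s = 441 − 210 = 231 mm
δ = F/k = 765/5.0586 = 151.23 mm
δ < δ_solid → spring does not go solid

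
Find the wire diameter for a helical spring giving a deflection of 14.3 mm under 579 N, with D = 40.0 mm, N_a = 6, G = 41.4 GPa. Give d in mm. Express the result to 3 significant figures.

Required rate k = F/δ = 579/14.3 = 40.49 N/mm
d = (8D³N_a·k / G)^(1/4) = (8·40.0³·6·40.49 / (41.4×10³))^0.25
  = (3004.4)^0.25 = 7.4036 mm

7.40 mm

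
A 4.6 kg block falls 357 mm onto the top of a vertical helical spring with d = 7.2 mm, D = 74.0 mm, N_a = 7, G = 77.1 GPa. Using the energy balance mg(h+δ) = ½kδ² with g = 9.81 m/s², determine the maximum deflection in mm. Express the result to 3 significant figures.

k = Gd⁴/(8D³N_a) = (77.1×10³)(7.2⁴)/(8·74.0³·7) = 9.1306 N/mm
W = mg = 4.6 × 9.81 = 45.126 N
½kδ² − Wδ − Wh = 0 → δ = (W + √(W² + 2kWh))/k
δ = (45.126 + √(2036.4 + 294189))/9.1306 = (45.126 + 544.27)/9.1306 = 64.551 mm

64.6 mm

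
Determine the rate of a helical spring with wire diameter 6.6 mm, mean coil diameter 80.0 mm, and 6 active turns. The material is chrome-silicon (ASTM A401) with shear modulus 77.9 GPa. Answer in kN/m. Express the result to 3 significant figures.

k = Gd⁴/(8D³N_a) = (77.9×10³ × 6.6⁴) / (8 × 80.0³ × 6)
  = 1.47813e+08 / 2.4576e+07 = 6.0145 N/mm

6.01 kN/m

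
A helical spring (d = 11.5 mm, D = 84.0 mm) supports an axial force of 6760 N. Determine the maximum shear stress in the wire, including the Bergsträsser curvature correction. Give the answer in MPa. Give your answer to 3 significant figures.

Spring index C = D/d = 84.0/11.5 = 7.3043
K_B = (4C+2)/(4C−3) = 31.217/26.217 = 1.1907
τ₀ = 8FD/(πd³) = 8·6760·84.0/(π·11.5³) = 4.54272e+06/4778 = 950.76 MPa
τ_max = K·τ₀ = 1.1907 × 950.76 = 1132.1 MPa

1130 MPa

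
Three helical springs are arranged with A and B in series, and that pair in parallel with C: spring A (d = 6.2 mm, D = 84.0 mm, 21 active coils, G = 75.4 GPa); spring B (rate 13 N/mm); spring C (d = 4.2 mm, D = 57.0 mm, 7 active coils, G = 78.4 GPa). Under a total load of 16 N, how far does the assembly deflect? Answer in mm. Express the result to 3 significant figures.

k_A = Gd⁴/(8D³N_a) = (75.4×10³)(6.2⁴)/(8·84.0³·21) = 1.1189 N/mm
k_C = Gd⁴/(8D³N_a) = (78.4×10³)(4.2⁴)/(8·57.0³·7) = 2.3523 N/mm
Springs A,B series: k_AB = 1/(1/1.1189+1/13) = 1.0302 N/mm; parallel with C: k_eq = 1.0302+2.3523 = 3.3826 N/mm
δ = F/k_eq = 16/3.3826 = 4.7301 mm

4.73 mm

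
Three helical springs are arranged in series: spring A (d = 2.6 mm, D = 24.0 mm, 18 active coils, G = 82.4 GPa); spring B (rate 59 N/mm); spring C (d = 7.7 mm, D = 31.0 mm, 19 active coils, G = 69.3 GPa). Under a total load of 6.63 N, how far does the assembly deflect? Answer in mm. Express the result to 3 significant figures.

3.74 mm

k_A = Gd⁴/(8D³N_a) = (82.4×10³)(2.6⁴)/(8·24.0³·18) = 1.8916 N/mm
k_C = Gd⁴/(8D³N_a) = (69.3×10³)(7.7⁴)/(8·31.0³·19) = 53.798 N/mm
Series: 1/k_eq = 1/1.8916 + 1/59 + 1/53.798 = 0.5642; k_eq = 1.7724 N/mm
δ = F/k_eq = 6.63/1.7724 = 3.7406 mm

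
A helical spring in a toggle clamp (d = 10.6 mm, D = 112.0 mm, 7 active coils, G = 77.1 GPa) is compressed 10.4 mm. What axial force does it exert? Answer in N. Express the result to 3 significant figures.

k = Gd⁴/(8D³N_a) = (77.1×10³)(10.6⁴)/(8·112.0³·7) = 12.372 N/mm
F = k·δ = 12.372 × 10.4 = 128.67 N

129 N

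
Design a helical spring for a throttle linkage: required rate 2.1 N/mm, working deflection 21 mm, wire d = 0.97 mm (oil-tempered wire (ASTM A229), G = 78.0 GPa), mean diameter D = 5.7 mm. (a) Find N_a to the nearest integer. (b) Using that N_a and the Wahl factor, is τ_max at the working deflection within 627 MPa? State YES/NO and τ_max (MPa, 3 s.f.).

(a) 22 coils; (b) NO, τ_max = 890 MPa

N_a = Gd⁴/(8D³k) = (78.0×10³)(0.97⁴)/(8·5.7³·2.1) = 22.19 → N_a = 22
Actual rate k = Gd⁴/(8D³·22) = 2.1186 N/mm
Working load F = kδ = 2.1186·21 = 44.49 N
C = 5.7/0.97 = 5.8763; K_W = (4C−1)/(4C−4)+0.615/C = 1.2585
τ_max = K_W·8FD/(πd³) = 1.2585·707.56 = 890.44 MPa
τ_max > 627 MPa → exceeds allowable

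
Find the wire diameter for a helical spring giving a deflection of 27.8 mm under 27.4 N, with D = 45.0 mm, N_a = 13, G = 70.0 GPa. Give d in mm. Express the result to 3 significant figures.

Required rate k = F/δ = 27.4/27.8 = 0.98561 N/mm
d = (8D³N_a·k / G)^(1/4) = (8·45.0³·13·0.98561 / (70.0×10³))^0.25
  = (133.44)^0.25 = 3.3988 mm

3.40 mm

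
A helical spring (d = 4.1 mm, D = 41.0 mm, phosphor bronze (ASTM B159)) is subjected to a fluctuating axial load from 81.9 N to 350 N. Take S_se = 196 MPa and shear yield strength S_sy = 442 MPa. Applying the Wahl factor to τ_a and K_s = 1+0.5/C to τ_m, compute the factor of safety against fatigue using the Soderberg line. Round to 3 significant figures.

0.509

C = D/d = 41.0/4.1 = 10.0000; K_W = (4C−1)/(4C−4)+0.615/C = 1.1448; K_s = 1+0.5/C = 1.0500
F_a = (F_max−F_min)/2 = 134.05 N; F_m = (F_max+F_min)/2 = 215.95 N
τ_a = K_W·8F_aD/(πd³) = 1.1448 × 203.07 = 232.48 MPa
τ_m = K_s·8F_mD/(πd³) = 1.0500 × 327.13 = 343.49 MPa
Soderberg: 1/n_f = τ_a/S_se + τ_m/S_sy = 232.48/196 + 343.49/442 = 1.18611 + 0.77713 = 1.9632
n_f = 1/1.9632 = 0.5094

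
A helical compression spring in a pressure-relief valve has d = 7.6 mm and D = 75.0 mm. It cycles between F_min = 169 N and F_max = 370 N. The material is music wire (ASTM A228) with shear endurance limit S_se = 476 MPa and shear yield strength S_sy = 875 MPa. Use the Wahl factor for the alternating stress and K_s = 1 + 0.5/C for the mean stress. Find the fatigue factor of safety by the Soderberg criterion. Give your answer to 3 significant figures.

C = D/d = 75.0/7.6 = 9.8684; K_W = (4C−1)/(4C−4)+0.615/C = 1.1469; K_s = 1+0.5/C = 1.0507
F_a = (F_max−F_min)/2 = 100.5 N; F_m = (F_max+F_min)/2 = 269.5 N
τ_a = K_W·8F_aD/(πd³) = 1.1469 × 43.725 = 50.147 MPa
τ_m = K_s·8F_mD/(πd³) = 1.0507 × 117.25 = 123.19 MPa
Soderberg: 1/n_f = τ_a/S_se + τ_m/S_sy = 50.147/476 + 123.19/875 = 0.10535 + 0.14079 = 0.24614
n_f = 1/0.24614 = 4.063

4.06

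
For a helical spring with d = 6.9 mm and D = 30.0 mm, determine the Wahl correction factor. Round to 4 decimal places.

1.3655

C = D/d = 30.0/6.9 = 4.3478
K_W = (4C−1)/(4C−4) + 0.615/C = 16.391/13.391 + 0.1414 = 1.3655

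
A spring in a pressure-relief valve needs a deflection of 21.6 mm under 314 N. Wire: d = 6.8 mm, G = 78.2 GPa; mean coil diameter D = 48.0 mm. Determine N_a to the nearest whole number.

13

Required rate k = F/δ = 314/21.6 = 14.537 N/mm
N_a = Gd⁴/(8D³k) = (78.2×10³ × 6.8⁴)/(8 × 48.0³ × 14.537)
    = 1.67202e+08 / 1.28614e+07 = 13 → 13 coils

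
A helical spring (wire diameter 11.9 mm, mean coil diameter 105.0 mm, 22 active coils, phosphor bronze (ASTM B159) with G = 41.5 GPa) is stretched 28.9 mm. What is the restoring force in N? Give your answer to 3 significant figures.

118 N

k = Gd⁴/(8D³N_a) = (41.5×10³)(11.9⁴)/(8·105.0³·22) = 4.0847 N/mm
F = k·δ = 4.0847 × 28.9 = 118.05 N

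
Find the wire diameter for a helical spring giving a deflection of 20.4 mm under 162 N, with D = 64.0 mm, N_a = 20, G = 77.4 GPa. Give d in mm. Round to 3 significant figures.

8.10 mm

Required rate k = F/δ = 162/20.4 = 7.9412 N/mm
d = (8D³N_a·k / G)^(1/4) = (8·64.0³·20·7.9412 / (77.4×10³))^0.25
  = (4303.3)^0.25 = 8.0994 mm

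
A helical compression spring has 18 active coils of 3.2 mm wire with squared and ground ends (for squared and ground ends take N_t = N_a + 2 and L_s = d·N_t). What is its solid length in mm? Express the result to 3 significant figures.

64.0 mm

squared and ground ends: N_t = N_a + 2 = 18 + 2 = 20
L_s = d·N_t = 3.2 × 20 = 64 mm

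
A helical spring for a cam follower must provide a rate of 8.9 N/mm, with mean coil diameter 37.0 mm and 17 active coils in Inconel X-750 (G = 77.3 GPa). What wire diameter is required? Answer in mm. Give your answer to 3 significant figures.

d = (8D³N_a·k / G)^(1/4) = (8·37.0³·17·8.9 / (77.3×10³))^0.25
  = (793.15)^0.25 = 5.3069 mm

5.31 mm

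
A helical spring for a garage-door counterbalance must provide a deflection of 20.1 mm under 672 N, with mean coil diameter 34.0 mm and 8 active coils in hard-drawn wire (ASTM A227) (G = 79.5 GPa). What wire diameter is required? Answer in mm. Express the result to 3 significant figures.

Required rate k = F/δ = 672/20.1 = 33.433 N/mm
d = (8D³N_a·k / G)^(1/4) = (8·34.0³·8·33.433 / (79.5×10³))^0.25
  = (1057.8)^0.25 = 5.7030 mm

5.70 mm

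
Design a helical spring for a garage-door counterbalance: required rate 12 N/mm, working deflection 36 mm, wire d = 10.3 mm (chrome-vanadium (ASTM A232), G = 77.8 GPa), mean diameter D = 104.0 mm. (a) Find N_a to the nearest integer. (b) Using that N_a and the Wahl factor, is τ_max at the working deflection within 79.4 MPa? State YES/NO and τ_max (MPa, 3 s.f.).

N_a = Gd⁴/(8D³k) = (77.8×10³)(10.3⁴)/(8·104.0³·12) = 8.109 → N_a = 8
Actual rate k = Gd⁴/(8D³·8) = 12.163 N/mm
Working load F = kδ = 12.163·36 = 437.88 N
C = 104.0/10.3 = 10.0971; K_W = (4C−1)/(4C−4)+0.615/C = 1.1434
τ_max = K_W·8FD/(πd³) = 1.1434·106.12 = 121.34 MPa
τ_max > 79.4 MPa → exceeds allowable

(a) 8 coils; (b) NO, τ_max = 121 MPa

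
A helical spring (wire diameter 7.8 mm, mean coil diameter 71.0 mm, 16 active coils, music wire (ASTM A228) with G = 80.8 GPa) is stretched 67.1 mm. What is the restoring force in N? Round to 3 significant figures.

k = Gd⁴/(8D³N_a) = (80.8×10³)(7.8⁴)/(8·71.0³·16) = 6.5284 N/mm
F = k·δ = 6.5284 × 67.1 = 438.05 N

438 N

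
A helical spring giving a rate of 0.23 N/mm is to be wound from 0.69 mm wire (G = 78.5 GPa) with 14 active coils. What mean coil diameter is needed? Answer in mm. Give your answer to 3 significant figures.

8.84 mm

D = (Gd⁴/(8N_a·k))^(1/3) = (78.5×10³·0.69⁴/(8·14·0.23))^(1/3)
  = (690.749)^(1/3) = 8.8398 mm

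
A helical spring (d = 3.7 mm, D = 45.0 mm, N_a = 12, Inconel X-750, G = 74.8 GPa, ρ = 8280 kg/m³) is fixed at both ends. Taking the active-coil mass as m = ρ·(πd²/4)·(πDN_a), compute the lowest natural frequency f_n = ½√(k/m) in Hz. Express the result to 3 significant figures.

51.5 Hz

k = Gd⁴/(8D³N_a) = (74.8×10³)(3.7⁴)/(8·45.0³·12) = 1.6025 N/mm = 1602.5 N/m
Wire length L = πDN_a = π·45.0·12 = 1696.5 mm
m = ρ·(πd²/4)·L = 8280 × 10.752×10⁻⁶ m² × 1.6965 m = 0.15103 kg
f_n = ½√(k/m) = 0.5·√(1602.5/0.15103) = 0.5·√(10610) = 51.503 Hz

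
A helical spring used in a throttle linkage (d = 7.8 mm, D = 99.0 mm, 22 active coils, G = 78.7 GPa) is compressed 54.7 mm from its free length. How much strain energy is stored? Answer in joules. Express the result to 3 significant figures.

k = Gd⁴/(8D³N_a) = (78.7×10³)(7.8⁴)/(8·99.0³·22) = 1.7058 N/mm
U = ½kδ² = 0.5 × 1.7058 × 54.7² = 2552 N·mm = 2.552 J

2.55 J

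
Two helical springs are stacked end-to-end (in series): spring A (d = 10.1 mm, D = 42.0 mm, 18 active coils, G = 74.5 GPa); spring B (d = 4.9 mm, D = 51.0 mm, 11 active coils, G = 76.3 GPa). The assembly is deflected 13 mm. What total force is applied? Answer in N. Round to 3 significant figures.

46.6 N

k_A = Gd⁴/(8D³N_a) = (74.5×10³)(10.1⁴)/(8·42.0³·18) = 72.666 N/mm
k_B = Gd⁴/(8D³N_a) = (76.3×10³)(4.9⁴)/(8·51.0³·11) = 3.768 N/mm
Series: 1/k_eq = 1/72.666 + 1/3.768 = 0.27915; k_eq = 3.5823 N/mm
F = k_eq·δ = 3.5823·13 = 46.57 N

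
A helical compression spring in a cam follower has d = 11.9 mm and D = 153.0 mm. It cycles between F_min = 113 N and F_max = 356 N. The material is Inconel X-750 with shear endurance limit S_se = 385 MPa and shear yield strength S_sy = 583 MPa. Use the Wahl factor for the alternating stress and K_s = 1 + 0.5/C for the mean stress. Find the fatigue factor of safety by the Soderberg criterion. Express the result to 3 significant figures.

5.63

C = D/d = 153.0/11.9 = 12.8571; K_W = (4C−1)/(4C−4)+0.615/C = 1.1111; K_s = 1+0.5/C = 1.0389
F_a = (F_max−F_min)/2 = 121.5 N; F_m = (F_max+F_min)/2 = 234.5 N
τ_a = K_W·8F_aD/(πd³) = 1.1111 × 28.091 = 31.212 MPa
τ_m = K_s·8F_mD/(πd³) = 1.0389 × 54.217 = 56.325 MPa
Soderberg: 1/n_f = τ_a/S_se + τ_m/S_sy = 31.212/385 + 56.325/583 = 0.08107 + 0.09661 = 0.17768
n_f = 1/0.17768 = 5.628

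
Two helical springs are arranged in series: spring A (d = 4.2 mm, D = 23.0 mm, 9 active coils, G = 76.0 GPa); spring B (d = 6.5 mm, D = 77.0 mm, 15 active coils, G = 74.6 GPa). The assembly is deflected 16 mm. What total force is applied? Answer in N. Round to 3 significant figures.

k_A = Gd⁴/(8D³N_a) = (76.0×10³)(4.2⁴)/(8·23.0³·9) = 26.996 N/mm
k_B = Gd⁴/(8D³N_a) = (74.6×10³)(6.5⁴)/(8·77.0³·15) = 2.4307 N/mm
Series: 1/k_eq = 1/26.996 + 1/2.4307 = 0.44844; k_eq = 2.23 N/mm
F = k_eq·δ = 2.23·16 = 35.679 N

35.7 N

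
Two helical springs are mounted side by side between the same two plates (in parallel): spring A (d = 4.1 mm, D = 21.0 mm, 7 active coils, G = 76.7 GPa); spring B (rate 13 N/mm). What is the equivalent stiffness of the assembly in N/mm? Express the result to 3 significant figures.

k_A = Gd⁴/(8D³N_a) = (76.7×10³)(4.1⁴)/(8·21.0³·7) = 41.791 N/mm
Parallel: k_eq = 41.791 + 13 = 54.791 N/mm

54.8 N/mm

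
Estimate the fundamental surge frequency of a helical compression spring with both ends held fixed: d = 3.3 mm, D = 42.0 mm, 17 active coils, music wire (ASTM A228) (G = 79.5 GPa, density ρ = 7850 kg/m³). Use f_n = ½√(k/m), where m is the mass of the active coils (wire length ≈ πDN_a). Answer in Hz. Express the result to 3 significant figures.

k = Gd⁴/(8D³N_a) = (79.5×10³)(3.3⁴)/(8·42.0³·17) = 0.9357 N/mm = 935.7 N/m
Wire length L = πDN_a = π·42.0·17 = 2243.1 mm
m = ρ·(πd²/4)·L = 7850 × 8.553×10⁻⁶ m² × 2.2431 m = 0.1506 kg
f_n = ½√(k/m) = 0.5·√(935.7/0.1506) = 0.5·√(6213) = 39.411 Hz

39.4 Hz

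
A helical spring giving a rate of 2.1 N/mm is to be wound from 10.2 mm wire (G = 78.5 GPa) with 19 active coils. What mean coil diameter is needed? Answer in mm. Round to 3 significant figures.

D = (Gd⁴/(8N_a·k))^(1/3) = (78.5×10³·10.2⁴/(8·19·2.1))^(1/3)
  = (2.662e+06)^(1/3) = 138.5913 mm

139 mm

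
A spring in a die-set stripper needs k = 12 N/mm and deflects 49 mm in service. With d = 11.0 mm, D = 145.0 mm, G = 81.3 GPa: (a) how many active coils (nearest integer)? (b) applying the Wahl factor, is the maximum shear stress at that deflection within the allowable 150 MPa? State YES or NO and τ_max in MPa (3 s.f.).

N_a = Gd⁴/(8D³k) = (81.3×10³)(11.0⁴)/(8·145.0³·12) = 4.067 → N_a = 4
Actual rate k = Gd⁴/(8D³·4) = 12.201 N/mm
Working load F = kδ = 12.201·49 = 597.87 N
C = 145.0/11.0 = 13.1818; K_W = (4C−1)/(4C−4)+0.615/C = 1.1082
τ_max = K_W·8FD/(πd³) = 1.1082·165.86 = 183.81 MPa
τ_max > 150 MPa → exceeds allowable

(a) 4 coils; (b) NO, τ_max = 184 MPa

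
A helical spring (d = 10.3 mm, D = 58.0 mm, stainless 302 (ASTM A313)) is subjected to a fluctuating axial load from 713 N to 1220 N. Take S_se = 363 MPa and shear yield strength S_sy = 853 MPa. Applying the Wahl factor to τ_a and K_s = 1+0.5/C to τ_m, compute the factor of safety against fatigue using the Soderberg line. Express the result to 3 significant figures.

C = D/d = 58.0/10.3 = 5.6311; K_W = (4C−1)/(4C−4)+0.615/C = 1.2712; K_s = 1+0.5/C = 1.0888
F_a = (F_max−F_min)/2 = 253.5 N; F_m = (F_max+F_min)/2 = 966.5 N
τ_a = K_W·8F_aD/(πd³) = 1.2712 × 34.264 = 43.555 MPa
τ_m = K_s·8F_mD/(πd³) = 1.0888 × 130.63 = 142.23 MPa
Soderberg: 1/n_f = τ_a/S_se + τ_m/S_sy = 43.555/363 + 142.23/853 = 0.11999 + 0.16675 = 0.28673
n_f = 1/0.28673 = 3.488

3.49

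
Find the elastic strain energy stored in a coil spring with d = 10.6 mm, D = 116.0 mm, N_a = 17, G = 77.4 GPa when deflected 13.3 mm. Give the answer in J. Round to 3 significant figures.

0.407 J

k = Gd⁴/(8D³N_a) = (77.4×10³)(10.6⁴)/(8·116.0³·17) = 4.6031 N/mm
U = ½kδ² = 0.5 × 4.6031 × 13.3² = 407.12 N·mm = 0.40712 J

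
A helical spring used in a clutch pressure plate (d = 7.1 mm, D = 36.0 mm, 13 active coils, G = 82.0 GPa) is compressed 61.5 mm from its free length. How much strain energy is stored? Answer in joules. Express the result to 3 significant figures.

81.2 J

k = Gd⁴/(8D³N_a) = (82.0×10³)(7.1⁴)/(8·36.0³·13) = 42.944 N/mm
U = ½kδ² = 0.5 × 42.944 × 61.5² = 81213 N·mm = 81.213 J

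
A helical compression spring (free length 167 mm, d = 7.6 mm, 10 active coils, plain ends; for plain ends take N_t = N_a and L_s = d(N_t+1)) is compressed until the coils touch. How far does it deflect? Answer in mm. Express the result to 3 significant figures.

83.4 mm

N_t = 10; L_s = 7.6·11 = 83.6 mm
δ_solid = L₀ − L_s = 167 − 83.6 = 83.4 mm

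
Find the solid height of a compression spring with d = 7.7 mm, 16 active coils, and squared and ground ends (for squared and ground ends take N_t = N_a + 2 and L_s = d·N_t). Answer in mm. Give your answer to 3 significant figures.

139 mm

squared and ground ends: N_t = N_a + 2 = 16 + 2 = 18
L_s = d·N_t = 7.7 × 18 = 138.6 mm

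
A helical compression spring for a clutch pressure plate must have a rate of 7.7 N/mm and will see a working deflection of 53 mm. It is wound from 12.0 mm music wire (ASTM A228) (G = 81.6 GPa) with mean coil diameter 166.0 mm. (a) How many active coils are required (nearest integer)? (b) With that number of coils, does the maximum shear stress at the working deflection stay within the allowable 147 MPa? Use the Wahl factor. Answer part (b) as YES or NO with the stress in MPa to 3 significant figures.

N_a = Gd⁴/(8D³k) = (81.6×10³)(12.0⁴)/(8·166.0³·7.7) = 6.005 → N_a = 6
Actual rate k = Gd⁴/(8D³·6) = 7.7064 N/mm
Working load F = kδ = 7.7064·53 = 408.44 N
C = 166.0/12.0 = 13.8333; K_W = (4C−1)/(4C−4)+0.615/C = 1.1029
τ_max = K_W·8FD/(πd³) = 1.1029·99.915 = 110.2 MPa
τ_max ≤ 147 MPa → acceptable

(a) 6 coils; (b) YES, τ_max = 110 MPa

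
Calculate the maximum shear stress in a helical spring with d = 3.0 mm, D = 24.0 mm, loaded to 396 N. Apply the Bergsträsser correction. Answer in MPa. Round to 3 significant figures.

Spring index C = D/d = 24.0/3.0 = 8.0000
K_B = (4C+2)/(4C−3) = 34.000/29.000 = 1.1724
τ₀ = 8FD/(πd³) = 8·396·24.0/(π·3.0³) = 76032/84.823 = 896.36 MPa
τ_max = K·τ₀ = 1.1724 × 896.36 = 1050.9 MPa

1050 MPa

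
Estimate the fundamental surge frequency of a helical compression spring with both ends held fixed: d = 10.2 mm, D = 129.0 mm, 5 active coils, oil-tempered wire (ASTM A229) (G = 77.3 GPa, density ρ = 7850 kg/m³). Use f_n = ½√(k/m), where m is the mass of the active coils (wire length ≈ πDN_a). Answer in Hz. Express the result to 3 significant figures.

k = Gd⁴/(8D³N_a) = (77.3×10³)(10.2⁴)/(8·129.0³·5) = 9.7443 N/mm = 9744.3 N/m
Wire length L = πDN_a = π·129.0·5 = 2026.3 mm
m = ρ·(πd²/4)·L = 7850 × 81.713×10⁻⁶ m² × 2.0263 m = 1.2998 kg
f_n = ½√(k/m) = 0.5·√(9744.3/1.2998) = 0.5·√(7496.9) = 43.292 Hz

43.3 Hz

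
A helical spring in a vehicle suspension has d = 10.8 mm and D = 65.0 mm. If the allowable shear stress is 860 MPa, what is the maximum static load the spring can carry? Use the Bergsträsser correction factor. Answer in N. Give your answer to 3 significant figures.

C = D/d = 65.0/10.8 = 6.0185
K_B = (4C+2)/(4C−3) = 26.074/21.074 = 1.2373
τ_max = K·8FD/(πd³) → F_max = τ_allow·πd³/(8DK)
F_max = 860·π·10.8³/(8·65.0·1.2373) = 3.4035e+06/643.37 = 5290 N

5290 N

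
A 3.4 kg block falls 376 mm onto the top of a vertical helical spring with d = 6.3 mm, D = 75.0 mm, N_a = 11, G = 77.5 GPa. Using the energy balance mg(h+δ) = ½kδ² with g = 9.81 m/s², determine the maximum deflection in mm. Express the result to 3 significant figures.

k = Gd⁴/(8D³N_a) = (77.5×10³)(6.3⁴)/(8·75.0³·11) = 3.2885 N/mm
W = mg = 3.4 × 9.81 = 33.354 N
½kδ² − Wδ − Wh = 0 → δ = (W + √(W² + 2kWh))/k
δ = (33.354 + √(1112.5 + 82482.8))/3.2885 = (33.354 + 289.13)/3.2885 = 98.064 mm

98.1 mm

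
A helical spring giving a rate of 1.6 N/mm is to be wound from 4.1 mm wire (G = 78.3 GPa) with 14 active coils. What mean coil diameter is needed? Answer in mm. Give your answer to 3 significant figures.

D = (Gd⁴/(8N_a·k))^(1/3) = (78.3×10³·4.1⁴/(8·14·1.6))^(1/3)
  = (123469)^(1/3) = 49.7951 mm

49.8 mm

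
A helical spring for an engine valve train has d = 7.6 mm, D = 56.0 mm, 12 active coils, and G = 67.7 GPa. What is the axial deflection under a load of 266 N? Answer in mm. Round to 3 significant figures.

k = Gd⁴/(8D³N_a) = (67.7×10³)(7.6⁴)/(8·56.0³·12) = 13.397 N/mm
δ = F/k = 266 / 13.397 = 19.855 mm

19.9 mm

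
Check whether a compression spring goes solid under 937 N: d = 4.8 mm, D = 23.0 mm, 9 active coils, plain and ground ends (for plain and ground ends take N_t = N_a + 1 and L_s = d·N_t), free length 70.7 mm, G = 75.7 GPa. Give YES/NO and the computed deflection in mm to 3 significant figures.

k = Gd⁴/(8D³N_a) = (75.7×10³)(4.8⁴)/(8·23.0³·9) = 45.872 N/mm
N_t = 10; L_s = 4.8·10 = 48 mm; δ_solid = L₀ − L_s = 70.7 − 48 = 22.7 mm
δ = F/k = 937/45.872 = 20.427 mm
δ < δ_solid → spring does not go solid

NO, δ = 20.4 mm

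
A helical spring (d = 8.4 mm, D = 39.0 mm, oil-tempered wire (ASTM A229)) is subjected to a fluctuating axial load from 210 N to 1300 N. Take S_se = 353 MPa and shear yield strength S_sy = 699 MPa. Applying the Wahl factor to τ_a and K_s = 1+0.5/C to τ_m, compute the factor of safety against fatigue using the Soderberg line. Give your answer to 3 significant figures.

1.83

C = D/d = 39.0/8.4 = 4.6429; K_W = (4C−1)/(4C−4)+0.615/C = 1.3383; K_s = 1+0.5/C = 1.1077
F_a = (F_max−F_min)/2 = 545 N; F_m = (F_max+F_min)/2 = 755 N
τ_a = K_W·8F_aD/(πd³) = 1.3383 × 91.319 = 122.22 MPa
τ_m = K_s·8F_mD/(πd³) = 1.1077 × 126.51 = 140.13 MPa
Soderberg: 1/n_f = τ_a/S_se + τ_m/S_sy = 122.22/353 + 140.13/699 = 0.34622 + 0.20047 = 0.5467
n_f = 1/0.5467 = 1.829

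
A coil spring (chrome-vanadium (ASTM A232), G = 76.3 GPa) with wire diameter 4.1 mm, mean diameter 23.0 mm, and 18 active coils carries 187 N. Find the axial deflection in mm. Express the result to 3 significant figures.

15.2 mm

k = Gd⁴/(8D³N_a) = (76.3×10³)(4.1⁴)/(8·23.0³·18) = 12.306 N/mm
δ = F/k = 187 / 12.306 = 15.196 mm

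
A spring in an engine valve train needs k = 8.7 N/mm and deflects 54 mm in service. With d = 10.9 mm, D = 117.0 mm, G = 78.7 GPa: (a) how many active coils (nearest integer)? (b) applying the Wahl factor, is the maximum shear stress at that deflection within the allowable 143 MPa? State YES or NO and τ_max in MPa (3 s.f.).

N_a = Gd⁴/(8D³k) = (78.7×10³)(10.9⁴)/(8·117.0³·8.7) = 9.966 → N_a = 10
Actual rate k = Gd⁴/(8D³·10) = 8.6703 N/mm
Working load F = kδ = 8.6703·54 = 468.2 N
C = 117.0/10.9 = 10.7339; K_W = (4C−1)/(4C−4)+0.615/C = 1.1343
τ_max = K_W·8FD/(πd³) = 1.1343·107.71 = 122.19 MPa
τ_max ≤ 143 MPa → acceptable

(a) 10 coils; (b) YES, τ_max = 122 MPa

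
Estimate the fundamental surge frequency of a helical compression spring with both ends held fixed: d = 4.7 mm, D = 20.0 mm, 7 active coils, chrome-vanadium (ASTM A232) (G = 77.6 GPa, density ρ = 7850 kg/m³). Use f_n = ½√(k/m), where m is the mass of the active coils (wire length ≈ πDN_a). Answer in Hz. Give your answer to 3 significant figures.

k = Gd⁴/(8D³N_a) = (77.6×10³)(4.7⁴)/(8·20.0³·7) = 84.523 N/mm = 84523 N/m
Wire length L = πDN_a = π·20.0·7 = 439.82 mm
m = ρ·(πd²/4)·L = 7850 × 17.349×10⁻⁶ m² × 0.43982 m = 0.059901 kg
f_n = ½√(k/m) = 0.5·√(84523/0.059901) = 0.5·√(1.411e+06) = 593.94 Hz

594 Hz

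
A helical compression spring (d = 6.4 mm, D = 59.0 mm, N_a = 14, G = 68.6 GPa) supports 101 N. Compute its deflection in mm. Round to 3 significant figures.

k = Gd⁴/(8D³N_a) = (68.6×10³)(6.4⁴)/(8·59.0³·14) = 5.0035 N/mm
δ = F/k = 101 / 5.0035 = 20.186 mm

20.2 mm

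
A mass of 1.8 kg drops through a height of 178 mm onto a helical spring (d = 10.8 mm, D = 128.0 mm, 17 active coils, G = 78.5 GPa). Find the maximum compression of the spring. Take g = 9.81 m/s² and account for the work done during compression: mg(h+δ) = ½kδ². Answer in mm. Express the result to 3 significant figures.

k = Gd⁴/(8D³N_a) = (78.5×10³)(10.8⁴)/(8·128.0³·17) = 3.7445 N/mm
W = mg = 1.8 × 9.81 = 17.658 N
½kδ² − Wδ − Wh = 0 → δ = (W + √(W² + 2kWh))/k
δ = (17.658 + √(311.8 + 23539))/3.7445 = (17.658 + 154.44)/3.7445 = 45.959 mm

46.0 mm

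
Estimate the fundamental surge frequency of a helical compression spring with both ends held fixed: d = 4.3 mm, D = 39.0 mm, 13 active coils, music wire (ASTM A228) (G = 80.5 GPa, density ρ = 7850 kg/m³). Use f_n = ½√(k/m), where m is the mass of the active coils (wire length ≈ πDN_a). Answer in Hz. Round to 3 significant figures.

78.4 Hz

k = Gd⁴/(8D³N_a) = (80.5×10³)(4.3⁴)/(8·39.0³·13) = 4.4611 N/mm = 4461.1 N/m
Wire length L = πDN_a = π·39.0·13 = 1592.8 mm
m = ρ·(πd²/4)·L = 7850 × 14.522×10⁻⁶ m² × 1.5928 m = 0.18157 kg
f_n = ½√(k/m) = 0.5·√(4461.1/0.18157) = 0.5·√(24569) = 78.373 Hz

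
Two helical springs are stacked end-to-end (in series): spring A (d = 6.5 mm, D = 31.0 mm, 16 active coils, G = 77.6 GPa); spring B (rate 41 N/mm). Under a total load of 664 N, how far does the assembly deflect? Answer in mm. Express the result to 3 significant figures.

k_A = Gd⁴/(8D³N_a) = (77.6×10³)(6.5⁴)/(8·31.0³·16) = 36.326 N/mm
Series: 1/k_eq = 1/36.326 + 1/41 = 0.051919; k_eq = 19.261 N/mm
δ = F/k_eq = 664/19.261 = 34.474 mm

34.5 mm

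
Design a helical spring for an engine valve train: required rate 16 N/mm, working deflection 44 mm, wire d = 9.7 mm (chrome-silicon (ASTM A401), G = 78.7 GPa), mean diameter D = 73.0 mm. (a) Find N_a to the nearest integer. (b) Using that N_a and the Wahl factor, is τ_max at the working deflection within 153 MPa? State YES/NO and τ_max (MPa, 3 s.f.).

N_a = Gd⁴/(8D³k) = (78.7×10³)(9.7⁴)/(8·73.0³·16) = 13.99 → N_a = 14
Actual rate k = Gd⁴/(8D³·14) = 15.991 N/mm
Working load F = kδ = 15.991·44 = 703.6 N
C = 73.0/9.7 = 7.5258; K_W = (4C−1)/(4C−4)+0.615/C = 1.1966
τ_max = K_W·8FD/(πd³) = 1.1966·143.31 = 171.49 MPa
τ_max > 153 MPa → exceeds allowable

(a) 14 coils; (b) NO, τ_max = 171 MPa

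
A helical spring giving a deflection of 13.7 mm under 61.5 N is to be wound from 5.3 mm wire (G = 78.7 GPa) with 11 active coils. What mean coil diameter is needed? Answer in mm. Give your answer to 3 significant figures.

Required rate k = F/δ = 61.5/13.7 = 4.4891 N/mm
D = (Gd⁴/(8N_a·k))^(1/3) = (78.7×10³·5.3⁴/(8·11·4.4891))^(1/3)
  = (157196)^(1/3) = 53.9693 mm

54.0 mm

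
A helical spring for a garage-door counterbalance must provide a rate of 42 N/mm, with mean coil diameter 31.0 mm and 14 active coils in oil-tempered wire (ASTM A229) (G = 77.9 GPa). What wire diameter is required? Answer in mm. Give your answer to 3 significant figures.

6.51 mm

d = (8D³N_a·k / G)^(1/4) = (8·31.0³·14·42 / (77.9×10³))^0.25
  = (1798.9)^0.25 = 6.5126 mm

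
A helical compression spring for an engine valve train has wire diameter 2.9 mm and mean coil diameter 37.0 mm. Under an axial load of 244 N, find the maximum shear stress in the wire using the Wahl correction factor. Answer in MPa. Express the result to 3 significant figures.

1050 MPa

Spring index C = D/d = 37.0/2.9 = 12.7586
K_W = (4C−1)/(4C−4) + 0.615/C = 50.034/47.034 + 0.0482 = 1.1120
τ₀ = 8FD/(πd³) = 8·244·37.0/(π·2.9³) = 72224/76.62 = 942.62 MPa
τ_max = K·τ₀ = 1.1120 × 942.62 = 1048.2 MPa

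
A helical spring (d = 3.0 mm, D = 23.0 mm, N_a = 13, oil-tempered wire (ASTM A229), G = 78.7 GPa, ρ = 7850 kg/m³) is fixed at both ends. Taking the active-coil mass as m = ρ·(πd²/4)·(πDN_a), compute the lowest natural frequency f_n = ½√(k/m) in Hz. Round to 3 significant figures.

155 Hz

k = Gd⁴/(8D³N_a) = (78.7×10³)(3.0⁴)/(8·23.0³·13) = 5.0378 N/mm = 5037.8 N/m
Wire length L = πDN_a = π·23.0·13 = 939.34 mm
m = ρ·(πd²/4)·L = 7850 × 7.0686×10⁻⁶ m² × 0.93934 m = 0.052122 kg
f_n = ½√(k/m) = 0.5·√(5037.8/0.052122) = 0.5·√(96654) = 155.45 Hz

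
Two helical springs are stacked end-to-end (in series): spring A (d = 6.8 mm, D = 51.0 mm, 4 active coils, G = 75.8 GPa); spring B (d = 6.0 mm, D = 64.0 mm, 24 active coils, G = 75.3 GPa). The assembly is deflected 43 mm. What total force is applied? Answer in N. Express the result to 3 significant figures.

k_A = Gd⁴/(8D³N_a) = (75.8×10³)(6.8⁴)/(8·51.0³·4) = 38.181 N/mm
k_B = Gd⁴/(8D³N_a) = (75.3×10³)(6.0⁴)/(8·64.0³·24) = 1.9389 N/mm
Series: 1/k_eq = 1/38.181 + 1/1.9389 = 0.54194; k_eq = 1.8452 N/mm
F = k_eq·δ = 1.8452·43 = 79.344 N

79.3 N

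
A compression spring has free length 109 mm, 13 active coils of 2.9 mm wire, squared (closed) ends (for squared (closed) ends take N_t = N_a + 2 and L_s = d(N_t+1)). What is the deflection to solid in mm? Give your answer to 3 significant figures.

N_t = 15; L_s = 2.9·16 = 46.4 mm
δ_solid = L₀ − L_s = 109 − 46.4 = 62.6 mm

62.6 mm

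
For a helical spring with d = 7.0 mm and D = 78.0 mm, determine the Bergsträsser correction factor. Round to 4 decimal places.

C = D/d = 78.0/7.0 = 11.1429
K_B = (4C+2)/(4C−3) = 46.571/41.571 = 1.1203

1.1203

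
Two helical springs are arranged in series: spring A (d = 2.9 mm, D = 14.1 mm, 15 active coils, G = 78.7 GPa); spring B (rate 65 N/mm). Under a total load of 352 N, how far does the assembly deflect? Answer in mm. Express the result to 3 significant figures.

k_A = Gd⁴/(8D³N_a) = (78.7×10³)(2.9⁴)/(8·14.1³·15) = 16.547 N/mm
Series: 1/k_eq = 1/16.547 + 1/65 = 0.075817; k_eq = 13.19 N/mm
δ = F/k_eq = 352/13.19 = 26.688 mm

26.7 mm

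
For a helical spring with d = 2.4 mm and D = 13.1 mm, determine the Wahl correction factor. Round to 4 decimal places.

C = D/d = 13.1/2.4 = 5.4583
K_W = (4C−1)/(4C−4) + 0.615/C = 20.833/17.833 + 0.1127 = 1.2809

1.2809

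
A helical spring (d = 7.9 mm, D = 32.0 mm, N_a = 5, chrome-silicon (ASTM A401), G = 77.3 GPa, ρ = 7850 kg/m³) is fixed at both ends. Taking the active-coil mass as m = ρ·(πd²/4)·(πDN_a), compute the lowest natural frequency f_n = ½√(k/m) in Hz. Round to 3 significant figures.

545 Hz

k = Gd⁴/(8D³N_a) = (77.3×10³)(7.9⁴)/(8·32.0³·5) = 229.71 N/mm = 2.2971e+05 N/m
Wire length L = πDN_a = π·32.0·5 = 502.65 mm
m = ρ·(πd²/4)·L = 7850 × 49.017×10⁻⁶ m² × 0.50265 m = 0.19341 kg
f_n = ½√(k/m) = 0.5·√(2.2971e+05/0.19341) = 0.5·√(1.1877e+06) = 544.9 Hz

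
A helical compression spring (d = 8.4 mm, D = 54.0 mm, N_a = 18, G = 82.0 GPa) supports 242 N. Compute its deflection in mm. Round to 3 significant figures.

k = Gd⁴/(8D³N_a) = (82.0×10³)(8.4⁴)/(8·54.0³·18) = 18.005 N/mm
δ = F/k = 242 / 18.005 = 13.441 mm

13.4 mm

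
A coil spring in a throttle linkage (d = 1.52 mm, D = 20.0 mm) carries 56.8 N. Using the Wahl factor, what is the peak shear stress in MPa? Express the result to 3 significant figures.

913 MPa

Spring index C = D/d = 20.0/1.52 = 13.1579
K_W = (4C−1)/(4C−4) + 0.615/C = 51.632/48.632 + 0.0467 = 1.1084
τ₀ = 8FD/(πd³) = 8·56.8·20.0/(π·1.52³) = 9088/11.033 = 823.74 MPa
τ_max = K·τ₀ = 1.1084 × 823.74 = 913.05 MPa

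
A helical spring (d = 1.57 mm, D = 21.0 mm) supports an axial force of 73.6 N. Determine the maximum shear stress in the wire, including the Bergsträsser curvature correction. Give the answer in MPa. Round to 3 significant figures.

Spring index C = D/d = 21.0/1.57 = 13.3758
K_B = (4C+2)/(4C−3) = 55.503/50.503 = 1.0990
τ₀ = 8FD/(πd³) = 8·73.6·21.0/(π·1.57³) = 12364.8/12.158 = 1017 MPa
τ_max = K·τ₀ = 1.0990 × 1017 = 1117.7 MPa

1120 MPa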